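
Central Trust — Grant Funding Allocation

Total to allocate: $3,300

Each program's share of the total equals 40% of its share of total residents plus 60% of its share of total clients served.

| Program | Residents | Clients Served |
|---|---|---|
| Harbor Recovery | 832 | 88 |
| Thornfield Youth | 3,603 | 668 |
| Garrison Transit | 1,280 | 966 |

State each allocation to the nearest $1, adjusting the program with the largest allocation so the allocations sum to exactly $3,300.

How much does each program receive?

Residents total 5,715; clients served total 1,722.
Blended shares (40% residents + 60% clients served): Harbor Recovery 0.0889; Thornfield Youth 0.4849; Garrison Transit 0.4262.
Unrounded shares: Harbor Recovery 293.35; Thornfield Youth 1,600.27; Garrison Transit 1,406.37.
After rounding ($1): Harbor Recovery $293; Thornfield Youth $1,600; Garrison Transit $1,406. Sum = $3,299.
Difference $3,300 − $3,299 = +$1 applied to largest allocation (Thornfield Youth): Thornfield Youth becomes $1,601.

Harbor Recovery: $293 | Thornfield Youth: $1,601 | Garrison Transit: $1,406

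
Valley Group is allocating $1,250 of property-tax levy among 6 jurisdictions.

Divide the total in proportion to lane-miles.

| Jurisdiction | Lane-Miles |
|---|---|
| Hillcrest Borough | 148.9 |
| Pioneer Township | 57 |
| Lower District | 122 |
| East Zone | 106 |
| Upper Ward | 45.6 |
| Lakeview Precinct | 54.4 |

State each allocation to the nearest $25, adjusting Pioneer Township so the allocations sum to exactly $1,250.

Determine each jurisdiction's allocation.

Sum of lane-miles: 533.9.
Raw shares: Hillcrest Borough 148.9/533.9 × $1,250 = 348.61; Pioneer Township 57/533.9 × $1,250 = 133.45; Lower District 122/533.9 × $1,250 = 285.63; East Zone 106/533.9 × $1,250 = 248.17; Upper Ward 45.6/533.9 × $1,250 = 106.76; Lakeview Precinct 54.4/533.9 × $1,250 = 127.36.
Rounded to nearest $25: Hillcrest Borough $350; Pioneer Township $125; Lower District $275; East Zone $250; Upper Ward $100; Lakeview Precinct $125. Sum = $1,225.
Difference $1,250 − $1,225 = +$25 applied to Pioneer Township: Pioneer Township becomes $150.

Hillcrest Borough: $350; Pioneer Township: $150; Lower District: $275; East Zone: $250; Upper Ward: $100; Lakeview Precinct: $125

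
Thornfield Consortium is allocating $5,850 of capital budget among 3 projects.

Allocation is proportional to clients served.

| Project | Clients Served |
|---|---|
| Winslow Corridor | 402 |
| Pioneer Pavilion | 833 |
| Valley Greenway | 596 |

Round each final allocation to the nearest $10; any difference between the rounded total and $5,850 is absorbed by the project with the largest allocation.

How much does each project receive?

Winslow Corridor: $1,280 · Pioneer Pavilion: $2,670 · Valley Greenway: $1,900

Sum of clients served: 1,831.
Raw shares: Winslow Corridor 402/1,831 × $5,850 = 1,284.38; Pioneer Pavilion 833/1,831 × $5,850 = 2,661.41; Valley Greenway 596/1,831 × $5,850 = 1,904.21.
After rounding ($10): Winslow Corridor $1,280; Pioneer Pavilion $2,660; Valley Greenway $1,900. Sum = $5,840.
Difference $5,850 − $5,840 = +$10 applied to largest allocation (Pioneer Pavilion): Pioneer Pavilion becomes $2,670.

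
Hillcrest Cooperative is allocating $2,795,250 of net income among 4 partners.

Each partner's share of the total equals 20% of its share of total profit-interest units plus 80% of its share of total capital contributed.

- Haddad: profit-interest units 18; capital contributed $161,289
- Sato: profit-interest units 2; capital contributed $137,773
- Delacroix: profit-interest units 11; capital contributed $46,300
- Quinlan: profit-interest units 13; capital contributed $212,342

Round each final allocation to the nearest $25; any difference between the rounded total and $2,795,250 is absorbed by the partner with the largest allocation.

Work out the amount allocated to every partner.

Totals — profit-interest units 44, capital contributed 557,704.
Blended shares (20% profit-interest units + 80% capital contributed): Haddad 0.3132; Sato 0.2067; Delacroix 0.1164; Quinlan 0.3637.
Pro-rata amounts: Haddad 875,415.34; Sato 577,833.41; Delacroix 325,409.47; Quinlan 1,016,591.78.
After rounding ($25): Haddad $875,425; Sato $577,825; Delacroix $325,400; Quinlan $1,016,600. Sum = $2,795,250.
Sum already equals the total — no adjustment.

Haddad: $875,425; Sato: $577,825; Delacroix: $325,400; Quinlan: $1,016,600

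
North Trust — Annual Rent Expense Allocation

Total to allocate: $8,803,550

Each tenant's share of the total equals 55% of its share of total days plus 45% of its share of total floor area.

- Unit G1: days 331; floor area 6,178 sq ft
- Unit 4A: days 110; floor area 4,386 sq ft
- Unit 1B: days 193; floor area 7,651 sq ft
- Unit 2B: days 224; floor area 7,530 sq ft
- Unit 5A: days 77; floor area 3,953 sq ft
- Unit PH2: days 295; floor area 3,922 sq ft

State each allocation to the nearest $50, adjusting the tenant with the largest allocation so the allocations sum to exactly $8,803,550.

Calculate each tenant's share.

Totals — days 1,230, floor area 33,620.
Composite weights (55% days + 45% floor area): Unit G1 0.2307; Unit 4A 0.1079; Unit 1B 0.1887; Unit 2B 0.2010; Unit 5A 0.0873; Unit PH2 0.1844.
Proportional shares: Unit G1 2,030,978.81; Unit 4A 949,842.47; Unit 1B 1,661,305.65; Unit 2B 1,769,080.62; Unit 5A 768,914.07; Unit PH2 1,623,428.39.
Rounded to nearest $50: Unit G1 $2,031,000; Unit 4A $949,850; Unit 1B $1,661,300; Unit 2B $1,769,100; Unit 5A $768,900; Unit PH2 $1,623,450. Sum = $8,803,600.
Difference $8,803,550 − $8,803,600 = −$50 applied to largest allocation (Unit G1): Unit G1 becomes $2,030,950.

Unit G1: $2,030,950 | Unit 4A: $949,850 | Unit 1B: $1,661,300 | Unit 2B: $1,769,100 | Unit 5A: $768,900 | Unit PH2: $1,623,450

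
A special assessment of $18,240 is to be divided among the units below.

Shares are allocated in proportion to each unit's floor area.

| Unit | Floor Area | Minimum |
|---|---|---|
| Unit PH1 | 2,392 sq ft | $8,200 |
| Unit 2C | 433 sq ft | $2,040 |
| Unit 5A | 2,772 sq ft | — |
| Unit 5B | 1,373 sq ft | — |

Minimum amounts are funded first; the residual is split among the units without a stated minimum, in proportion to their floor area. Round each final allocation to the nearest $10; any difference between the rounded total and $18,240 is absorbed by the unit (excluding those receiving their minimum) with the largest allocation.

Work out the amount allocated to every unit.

Unit PH1: $8,200 · Unit 2C: $2,040 · Unit 5A: $5,350 · Unit 5B: $2,650

Guaranteed amounts: Unit PH1 $8,200; Unit 2C $2,040. Balance $8,000.
Balance split over remaining floor area 4,145: Unit 5A 5,350.06 → $5,350; Unit 5B 2,649.94 → $2,650.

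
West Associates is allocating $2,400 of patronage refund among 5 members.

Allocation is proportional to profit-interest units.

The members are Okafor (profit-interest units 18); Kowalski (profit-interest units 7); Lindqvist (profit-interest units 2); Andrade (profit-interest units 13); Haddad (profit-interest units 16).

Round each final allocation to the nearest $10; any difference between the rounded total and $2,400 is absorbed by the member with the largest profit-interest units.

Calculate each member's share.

Total profit-interest units = 56.
Proportional shares: Okafor 18/56 × $2,400 = 771.43; Kowalski 7/56 × $2,400 = 300.00; Lindqvist 2/56 × $2,400 = 85.71; Andrade 13/56 × $2,400 = 557.14; Haddad 16/56 × $2,400 = 685.71.
At nearest $10: Okafor $770; Kowalski $300; Lindqvist $90; Andrade $560; Haddad $690. Sum = $2,410.
Difference $2,400 − $2,410 = −$10 applied to largest profit-interest units (Okafor): Okafor becomes $760.

Okafor: $760 | Kowalski: $300 | Lindqvist: $90 | Andrade: $560 | Haddad: $690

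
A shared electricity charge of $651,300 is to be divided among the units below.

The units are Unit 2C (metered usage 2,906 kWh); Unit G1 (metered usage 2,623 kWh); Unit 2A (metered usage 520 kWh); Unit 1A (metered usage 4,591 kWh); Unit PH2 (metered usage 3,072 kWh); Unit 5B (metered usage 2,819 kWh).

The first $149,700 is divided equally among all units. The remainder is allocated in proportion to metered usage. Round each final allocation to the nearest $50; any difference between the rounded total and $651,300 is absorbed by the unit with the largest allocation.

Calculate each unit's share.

Unit 2C: $113,150; Unit G1: $104,550; Unit 2A: $40,750; Unit 1A: $164,200; Unit PH2: $118,150; Unit 5B: $110,500

First tranche $149,700 split equally: $24,950 each.
Remainder $501,600 by metered usage (total 16,531): Unit 2C 88,176.73 → $88,200; Unit G1 79,589.67 → $79,600; Unit 2A 15,778.36 → $15,800; Unit 1A 139,304.68 → $139,300; Unit PH2 93,213.67 → $93,200; Unit 5B 85,536.89 → $85,550.
Rounding difference −$50 on remainder applied to Unit 1A.
Totals: Unit 2C $24,950 + $88,200 = $113,150; Unit G1 $24,950 + $79,600 = $104,550; Unit 2A $24,950 + $15,800 = $40,750; Unit 1A $24,950 + $139,250 = $164,200; Unit PH2 $24,950 + $93,200 = $118,150; Unit 5B $24,950 + $85,550 = $110,500.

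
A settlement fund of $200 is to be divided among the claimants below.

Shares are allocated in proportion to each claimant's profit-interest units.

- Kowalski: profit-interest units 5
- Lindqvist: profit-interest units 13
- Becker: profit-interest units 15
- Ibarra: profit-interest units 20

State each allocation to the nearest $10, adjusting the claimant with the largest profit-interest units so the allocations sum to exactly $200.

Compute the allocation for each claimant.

Sum of profit-interest units: 53.
Proportional shares: Kowalski 5/53 × $200 = 18.87; Lindqvist 13/53 × $200 = 49.06; Becker 15/53 × $200 = 56.60; Ibarra 20/53 × $200 = 75.47.
At nearest $10: Kowalski $20; Lindqvist $50; Becker $60; Ibarra $80. Sum = $210.
Difference $200 − $210 = −$10 applied to largest profit-interest units (Ibarra): Ibarra becomes $70.

Kowalski: $20 | Lindqvist: $50 | Becker: $60 | Ibarra: $70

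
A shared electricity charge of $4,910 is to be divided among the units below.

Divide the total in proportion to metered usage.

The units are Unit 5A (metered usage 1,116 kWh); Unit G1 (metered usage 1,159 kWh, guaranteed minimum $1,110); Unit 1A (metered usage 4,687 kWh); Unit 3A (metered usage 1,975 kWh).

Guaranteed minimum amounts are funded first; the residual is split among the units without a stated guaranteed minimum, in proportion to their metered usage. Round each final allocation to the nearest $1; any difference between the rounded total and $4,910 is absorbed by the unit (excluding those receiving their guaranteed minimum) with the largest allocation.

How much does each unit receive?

Guaranteed amounts: Unit G1 $1,110. Residual $3,800.
Residual split over remaining metered usage 7,778: Unit 5A 545.23 → $545; Unit 1A 2,289.87 → $2,290; Unit 3A 964.90 → $965.

Unit 5A: $545 | Unit G1: $1,110 | Unit 1A: $2,290 | Unit 3A: $965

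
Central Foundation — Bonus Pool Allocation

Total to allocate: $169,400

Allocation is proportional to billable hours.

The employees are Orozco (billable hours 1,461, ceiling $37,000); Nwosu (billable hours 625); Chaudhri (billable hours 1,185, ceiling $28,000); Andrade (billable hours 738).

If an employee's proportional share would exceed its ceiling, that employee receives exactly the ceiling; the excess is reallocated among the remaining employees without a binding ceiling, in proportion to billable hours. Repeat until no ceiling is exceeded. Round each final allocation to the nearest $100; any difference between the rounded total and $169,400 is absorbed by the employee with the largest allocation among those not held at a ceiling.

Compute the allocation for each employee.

Orozco: $37,000 · Nwosu: $47,900 · Chaudhri: $28,000 · Andrade: $56,500

Sum of billable hours: 4,009.
Unconstrained shares: Orozco 61,734.45; Nwosu 26,409.33; Chaudhri 50,072.09; Andrade 31,184.14.
Capped: Orozco ($37,000), Chaudhri ($28,000); remaining pool $104,400 reallocated over remaining billable hours 1,363.
Redistributed shares: Nwosu 47,872.34 → $47,900; Andrade 56,527.66 → $56,500.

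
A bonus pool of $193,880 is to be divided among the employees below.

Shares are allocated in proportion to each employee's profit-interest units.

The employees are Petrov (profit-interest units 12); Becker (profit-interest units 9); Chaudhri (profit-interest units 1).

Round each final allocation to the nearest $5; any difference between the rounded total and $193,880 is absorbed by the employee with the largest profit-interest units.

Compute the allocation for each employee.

Petrov: $105,750 | Becker: $79,315 | Chaudhri: $8,815

Profit-interest units total: 22.
Pro-rata amounts: Petrov 12/22 × $193,880 = 105,752.73; Becker 9/22 × $193,880 = 79,314.55; Chaudhri 1/22 × $193,880 = 8,812.73.
At nearest $5: Petrov $105,755; Becker $79,315; Chaudhri $8,815. Sum = $193,885.
Difference $193,880 − $193,885 = −$5 applied to largest profit-interest units (Petrov): Petrov becomes $105,750.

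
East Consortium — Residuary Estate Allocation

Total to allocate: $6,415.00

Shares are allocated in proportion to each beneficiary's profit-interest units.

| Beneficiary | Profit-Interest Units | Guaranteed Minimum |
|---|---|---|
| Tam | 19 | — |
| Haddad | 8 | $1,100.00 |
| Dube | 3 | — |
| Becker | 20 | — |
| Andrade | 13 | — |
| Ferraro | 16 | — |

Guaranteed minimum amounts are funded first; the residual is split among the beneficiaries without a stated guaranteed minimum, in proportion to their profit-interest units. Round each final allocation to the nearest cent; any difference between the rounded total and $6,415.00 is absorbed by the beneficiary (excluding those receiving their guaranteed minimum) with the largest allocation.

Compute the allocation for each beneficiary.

Fund the minimums — Haddad $1,100.00. Residual $5,315.00.
Residual split over remaining profit-interest units 71: Tam 1,422.3239 → $1,422.32; Dube 224.5775 → $224.58; Becker 1,497.1831 → $1,497.18; Andrade 973.1690 → $973.17; Ferraro 1,197.7465 → $1,197.75.

Tam: $1,422.32 | Haddad: $1,100.00 | Dube: $224.58 | Becker: $1,497.18 | Andrade: $973.17 | Ferraro: $1,197.75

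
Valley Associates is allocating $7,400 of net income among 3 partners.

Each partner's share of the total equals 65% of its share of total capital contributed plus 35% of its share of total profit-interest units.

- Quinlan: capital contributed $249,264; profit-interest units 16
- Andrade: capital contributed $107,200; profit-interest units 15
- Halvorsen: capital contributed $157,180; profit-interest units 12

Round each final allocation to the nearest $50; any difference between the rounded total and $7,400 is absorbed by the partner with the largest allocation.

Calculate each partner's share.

Totals — capital contributed 513,644, profit-interest units 43.
Composite weights (65% capital contributed + 35% profit-interest units): Quinlan 0.4457; Andrade 0.2578; Halvorsen 0.2966.
Proportional shares: Quinlan 3,297.94; Andrade 1,907.36; Halvorsen 2,194.70.
At nearest $50: Quinlan $3,300; Andrade $1,900; Halvorsen $2,200. Sum = $7,400.
Sum already equals the total — no adjustment.

Quinlan: $3,300 | Andrade: $1,900 | Halvorsen: $2,200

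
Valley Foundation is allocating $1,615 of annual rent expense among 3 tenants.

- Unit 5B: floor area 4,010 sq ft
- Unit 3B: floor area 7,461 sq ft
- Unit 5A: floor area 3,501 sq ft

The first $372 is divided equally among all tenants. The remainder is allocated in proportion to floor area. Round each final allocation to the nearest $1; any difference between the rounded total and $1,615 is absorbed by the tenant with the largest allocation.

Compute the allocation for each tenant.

First tranche $372 split equally: $124 each.
Remainder $1,243 by floor area (total 14,972): Unit 5B 332.92 → $333; Unit 3B 619.42 → $619; Unit 5A 290.66 → $291.
Totals: Unit 5B $124 + $333 = $457; Unit 3B $124 + $619 = $743; Unit 5A $124 + $291 = $415.

Unit 5B: $457; Unit 3B: $743; Unit 5A: $415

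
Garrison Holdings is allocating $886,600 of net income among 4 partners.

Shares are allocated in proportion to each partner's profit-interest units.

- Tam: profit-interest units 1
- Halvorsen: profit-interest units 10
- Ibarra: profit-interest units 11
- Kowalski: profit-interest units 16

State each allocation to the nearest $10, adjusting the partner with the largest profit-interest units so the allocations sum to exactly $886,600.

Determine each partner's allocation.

Tam: $23,330 | Halvorsen: $233,320 | Ibarra: $256,650 | Kowalski: $373,300

Profit-interest units total: 38.
Proportional shares: Tam 1/38 × $886,600 = 23,331.58; Halvorsen 10/38 × $886,600 = 233,315.79; Ibarra 11/38 × $886,600 = 256,647.37; Kowalski 16/38 × $886,600 = 373,305.26.
Rounded to nearest $10: Tam $23,330; Halvorsen $233,320; Ibarra $256,650; Kowalski $373,310. Sum = $886,610.
Difference $886,600 − $886,610 = −$10 applied to largest profit-interest units (Kowalski): Kowalski becomes $373,300.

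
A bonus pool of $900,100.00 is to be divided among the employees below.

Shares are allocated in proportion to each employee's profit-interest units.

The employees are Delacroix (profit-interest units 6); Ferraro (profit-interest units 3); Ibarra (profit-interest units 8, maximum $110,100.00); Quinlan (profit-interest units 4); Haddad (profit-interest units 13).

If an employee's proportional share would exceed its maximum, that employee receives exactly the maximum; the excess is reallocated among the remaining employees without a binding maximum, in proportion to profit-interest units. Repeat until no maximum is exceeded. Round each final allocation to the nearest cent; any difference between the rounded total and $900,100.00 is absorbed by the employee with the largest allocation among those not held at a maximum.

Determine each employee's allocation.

Delacroix: $182,307.69 | Ferraro: $91,153.85 | Ibarra: $110,100.00 | Quinlan: $121,538.46 | Haddad: $395,000.00

Combined profit-interest units = 34.
Proportional shares (ignoring caps): Delacroix 158,841.1765; Ferraro 79,420.5882; Ibarra 211,788.2353; Quinlan 105,894.1176; Haddad 344,155.8824.
Capped: Ibarra ($110,100.00); balance $790,000.00 reallocated over remaining profit-interest units 26.
Redistributed shares: Delacroix 182,307.6923 → $182,307.69; Ferraro 91,153.8462 → $91,153.85; Quinlan 121,538.4615 → $121,538.46; Haddad 395,000.0000 → $395,000.00.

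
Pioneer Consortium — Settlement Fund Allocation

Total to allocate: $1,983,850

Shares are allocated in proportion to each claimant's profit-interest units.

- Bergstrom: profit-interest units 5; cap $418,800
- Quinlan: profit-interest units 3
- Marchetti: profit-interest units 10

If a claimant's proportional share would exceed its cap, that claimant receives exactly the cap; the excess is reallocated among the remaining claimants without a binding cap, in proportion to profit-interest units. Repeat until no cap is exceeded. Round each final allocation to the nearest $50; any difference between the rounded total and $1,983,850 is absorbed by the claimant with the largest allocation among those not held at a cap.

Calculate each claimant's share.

Bergstrom: $418,800; Quinlan: $361,150; Marchetti: $1,203,900

Sum of profit-interest units: 18.
Proportional shares (ignoring caps): Bergstrom 551,069.44; Quinlan 330,641.67; Marchetti 1,102,138.89.
Cap binds for Bergstrom ($418,800); remaining pool $1,565,050 reallocated over remaining profit-interest units 13.
Remaining shares: Quinlan 361,165.38 → $361,150; Marchetti 1,203,884.62 → $1,203,900.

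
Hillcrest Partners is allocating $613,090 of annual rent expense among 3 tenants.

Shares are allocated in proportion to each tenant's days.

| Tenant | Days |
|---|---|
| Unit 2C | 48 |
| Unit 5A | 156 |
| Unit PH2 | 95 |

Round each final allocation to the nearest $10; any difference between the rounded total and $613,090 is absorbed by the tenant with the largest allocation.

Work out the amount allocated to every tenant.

Sum of days: 299.
Raw shares: Unit 2C 48/299 × $613,090 = 98,422.47; Unit 5A 156/299 × $613,090 = 319,873.04; Unit PH2 95/299 × $613,090 = 194,794.48.
After rounding ($10): Unit 2C $98,420; Unit 5A $319,870; Unit PH2 $194,790. Sum = $613,080.
Difference $613,090 − $613,080 = +$10 applied to largest allocation (Unit 5A): Unit 5A becomes $319,880.

Unit 2C: $98,420 | Unit 5A: $319,880 | Unit PH2: $194,790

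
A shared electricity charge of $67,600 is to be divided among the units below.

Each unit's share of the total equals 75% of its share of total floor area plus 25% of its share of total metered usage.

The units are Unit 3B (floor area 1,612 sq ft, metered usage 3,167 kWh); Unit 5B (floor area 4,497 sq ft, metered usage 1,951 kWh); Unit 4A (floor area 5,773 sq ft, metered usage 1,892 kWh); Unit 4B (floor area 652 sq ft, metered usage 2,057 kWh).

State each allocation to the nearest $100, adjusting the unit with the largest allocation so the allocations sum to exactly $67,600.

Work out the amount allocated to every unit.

Totals — floor area 12,534, metered usage 9,067.
Composite weights (75% floor area + 25% metered usage): Unit 3B 0.1838; Unit 5B 0.3229; Unit 4A 0.3976; Unit 4B 0.0957.
Raw shares: Unit 3B 12,423.51; Unit 5B 21,826.83; Unit 4A 26,878.27; Unit 4B 6,471.38.
Rounded to nearest $100: Unit 3B $12,400; Unit 5B $21,800; Unit 4A $26,900; Unit 4B $6,500. Sum = $67,600.
Sum already equals the total — no adjustment.

Unit 3B: $12,400 · Unit 5B: $21,800 · Unit 4A: $26,900 · Unit 4B: $6,500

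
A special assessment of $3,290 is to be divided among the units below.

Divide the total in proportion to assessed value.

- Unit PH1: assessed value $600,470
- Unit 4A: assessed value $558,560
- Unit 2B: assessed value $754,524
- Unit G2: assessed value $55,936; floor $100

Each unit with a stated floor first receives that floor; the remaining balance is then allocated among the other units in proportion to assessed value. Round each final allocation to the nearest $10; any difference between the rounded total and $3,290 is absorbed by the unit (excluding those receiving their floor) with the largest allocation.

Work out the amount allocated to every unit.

Fund the minimums — Unit G2 $100. Remaining pool $3,190.
Remaining pool split over remaining assessed value 1,913,554: Unit PH1 1,001.02 → $1,000; Unit 4A 931.15 → $930; Unit 2B 1,257.83 → $1,260.

Unit PH1: $1,000 | Unit 4A: $930 | Unit 2B: $1,260 | Unit G2: $100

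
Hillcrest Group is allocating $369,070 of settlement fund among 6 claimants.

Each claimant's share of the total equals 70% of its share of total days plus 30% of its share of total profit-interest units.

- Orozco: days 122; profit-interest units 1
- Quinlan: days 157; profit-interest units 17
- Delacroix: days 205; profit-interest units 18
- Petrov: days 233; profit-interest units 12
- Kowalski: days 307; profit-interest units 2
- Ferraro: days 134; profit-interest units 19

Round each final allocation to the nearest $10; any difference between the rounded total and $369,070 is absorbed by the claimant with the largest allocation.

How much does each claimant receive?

Totals — days 1,158, profit-interest units 69.
Blended shares (70% days + 30% profit-interest units): Orozco 0.0781; Quinlan 0.1688; Delacroix 0.2022; Petrov 0.1930; Kowalski 0.1943; Ferraro 0.1636.
Raw shares: Orozco 28,822.77; Quinlan 62,305.68; Delacroix 74,619.10; Petrov 71,237.97; Kowalski 71,700.79; Ferraro 60,383.70.
At nearest $10: Orozco $28,820; Quinlan $62,310; Delacroix $74,620; Petrov $71,240; Kowalski $71,700; Ferraro $60,380. Sum = $369,070.
Rounded total matches; no reconciliation needed.

Orozco: $28,820 | Quinlan: $62,310 | Delacroix: $74,620 | Petrov: $71,240 | Kowalski: $71,700 | Ferraro: $60,380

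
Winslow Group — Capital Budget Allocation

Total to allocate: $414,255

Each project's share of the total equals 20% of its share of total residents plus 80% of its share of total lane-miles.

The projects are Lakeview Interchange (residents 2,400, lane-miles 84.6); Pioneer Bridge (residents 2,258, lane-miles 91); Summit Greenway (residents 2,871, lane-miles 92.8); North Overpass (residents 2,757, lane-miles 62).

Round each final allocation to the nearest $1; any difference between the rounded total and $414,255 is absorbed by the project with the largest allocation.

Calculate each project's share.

Lakeview Interchange: $104,188; Pioneer Bridge: $109,464; Summit Greenway: $116,208; North Overpass: $84,395

Totals — residents 10,286, lane-miles 330.4.
Combined weights (20% residents + 80% lane-miles): Lakeview Interchange 0.2515; Pioneer Bridge 0.2642; Summit Greenway 0.2805; North Overpass 0.2037.
Unrounded shares: Lakeview Interchange 104,188.44; Pioneer Bridge 109,464.12; Summit Greenway 116,207.14; North Overpass 84,395.31.
After rounding ($1): Lakeview Interchange $104,188; Pioneer Bridge $109,464; Summit Greenway $116,207; North Overpass $84,395. Sum = $414,254.
Difference $414,255 − $414,254 = +$1 applied to largest allocation (Summit Greenway): Summit Greenway becomes $116,208.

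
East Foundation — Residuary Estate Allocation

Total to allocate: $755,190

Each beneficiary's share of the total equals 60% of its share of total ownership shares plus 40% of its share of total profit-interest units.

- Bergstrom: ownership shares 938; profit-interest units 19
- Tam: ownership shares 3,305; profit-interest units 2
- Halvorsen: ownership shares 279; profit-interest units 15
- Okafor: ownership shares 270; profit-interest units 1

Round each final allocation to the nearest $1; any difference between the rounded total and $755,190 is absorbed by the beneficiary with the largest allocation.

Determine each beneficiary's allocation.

Ownership shares total 4,792; profit-interest units total 37.
Combined weights (60% ownership shares + 40% profit-interest units): Bergstrom 0.3229; Tam 0.4354; Halvorsen 0.1971; Okafor 0.0446.
Unrounded shares: Bergstrom 243,813.96; Tam 328,837.15; Halvorsen 148,844.46; Okafor 33,694.43.
After rounding ($1): Bergstrom $243,814; Tam $328,837; Halvorsen $148,844; Okafor $33,694. Sum = $755,189.
Difference $755,190 − $755,189 = +$1 applied to largest allocation (Tam): Tam becomes $328,838.

Bergstrom: $243,814 · Tam: $328,838 · Halvorsen: $148,844 · Okafor: $33,694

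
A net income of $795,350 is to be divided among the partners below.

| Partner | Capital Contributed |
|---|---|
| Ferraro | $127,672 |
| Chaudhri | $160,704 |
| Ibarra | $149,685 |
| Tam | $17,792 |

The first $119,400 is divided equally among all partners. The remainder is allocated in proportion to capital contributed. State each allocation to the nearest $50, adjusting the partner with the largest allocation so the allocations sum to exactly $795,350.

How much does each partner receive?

Equal tier: $119,400 ÷ 4 = $29,850 apiece.
Remainder $675,950 by capital contributed (total 455,853): Ferraro 189,315.17 → $189,300; Chaudhri 238,295.83 → $238,300; Ibarra 221,956.59 → $221,950; Tam 26,382.41 → $26,400.
Totals: Ferraro $29,850 + $189,300 = $219,150; Chaudhri $29,850 + $238,300 = $268,150; Ibarra $29,850 + $221,950 = $251,800; Tam $29,850 + $26,400 = $56,250.

Ferraro: $219,150; Chaudhri: $268,150; Ibarra: $251,800; Tam: $56,250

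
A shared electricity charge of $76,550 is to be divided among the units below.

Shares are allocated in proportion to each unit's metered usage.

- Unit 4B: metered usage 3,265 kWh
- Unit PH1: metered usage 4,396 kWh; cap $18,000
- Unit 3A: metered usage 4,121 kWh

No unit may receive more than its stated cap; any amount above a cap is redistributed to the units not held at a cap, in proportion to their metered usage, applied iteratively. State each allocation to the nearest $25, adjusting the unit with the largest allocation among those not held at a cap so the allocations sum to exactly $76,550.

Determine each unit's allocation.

Total metered usage = 11,782.
Proportional shares (ignoring caps): Unit 4B 21,213.36; Unit PH1 28,561.69; Unit 3A 26,774.96.
Capped: Unit PH1 ($18,000); remaining pool $58,550 reallocated over remaining metered usage 7,386.
Shares after redistribution: Unit 4B 25,882.18 → $25,875; Unit 3A 32,667.82 → $32,675.

Unit 4B: $25,875; Unit PH1: $18,000; Unit 3A: $32,675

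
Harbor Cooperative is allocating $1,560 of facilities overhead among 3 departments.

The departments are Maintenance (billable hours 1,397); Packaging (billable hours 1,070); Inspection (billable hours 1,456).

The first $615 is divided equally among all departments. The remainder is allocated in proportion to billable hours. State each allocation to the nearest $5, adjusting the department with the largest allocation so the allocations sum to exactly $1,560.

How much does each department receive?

First tranche $615 split equally: $205 each.
Remainder $945 by billable hours (total 3,923): Maintenance 336.52 → $335; Packaging 257.75 → $260; Inspection 350.73 → $350.
Totals: Maintenance $205 + $335 = $540; Packaging $205 + $260 = $465; Inspection $205 + $350 = $555.

Maintenance: $540; Packaging: $465; Inspection: $555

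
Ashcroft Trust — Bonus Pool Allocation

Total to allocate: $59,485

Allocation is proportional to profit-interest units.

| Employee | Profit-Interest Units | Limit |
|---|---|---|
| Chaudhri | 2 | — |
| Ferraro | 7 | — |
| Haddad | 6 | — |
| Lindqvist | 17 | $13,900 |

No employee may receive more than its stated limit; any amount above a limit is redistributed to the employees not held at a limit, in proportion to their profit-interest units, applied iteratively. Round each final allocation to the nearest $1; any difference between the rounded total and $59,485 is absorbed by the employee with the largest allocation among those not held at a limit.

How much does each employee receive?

Sum of profit-interest units: 32.
Proportional shares (ignoring caps): Chaudhri 3,717.81; Ferraro 13,012.34; Haddad 11,153.44; Lindqvist 31,601.41.
Cap binds for Lindqvist ($13,900); balance $45,585 reallocated over remaining profit-interest units 15.
Redistributed shares: Chaudhri 6,078.00 → $6,078; Ferraro 21,273.00 → $21,273; Haddad 18,234.00 → $18,234.

Chaudhri: $6,078 | Ferraro: $21,273 | Haddad: $18,234 | Lindqvist: $13,900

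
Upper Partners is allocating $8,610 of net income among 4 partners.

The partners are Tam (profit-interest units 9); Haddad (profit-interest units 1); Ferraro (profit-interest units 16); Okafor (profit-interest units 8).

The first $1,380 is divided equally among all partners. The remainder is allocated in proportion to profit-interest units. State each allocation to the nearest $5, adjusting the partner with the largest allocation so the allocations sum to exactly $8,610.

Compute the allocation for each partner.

Tam: $2,260 | Haddad: $560 | Ferraro: $3,745 | Okafor: $2,045

First tranche $1,380 split equally: $345 each.
Remainder $7,230 by profit-interest units (total 34): Tam 1,913.82 → $1,915; Haddad 212.65 → $215; Ferraro 3,402.35 → $3,400; Okafor 1,701.18 → $1,700.
Totals: Tam $345 + $1,915 = $2,260; Haddad $345 + $215 = $560; Ferraro $345 + $3,400 = $3,745; Okafor $345 + $1,700 = $2,045.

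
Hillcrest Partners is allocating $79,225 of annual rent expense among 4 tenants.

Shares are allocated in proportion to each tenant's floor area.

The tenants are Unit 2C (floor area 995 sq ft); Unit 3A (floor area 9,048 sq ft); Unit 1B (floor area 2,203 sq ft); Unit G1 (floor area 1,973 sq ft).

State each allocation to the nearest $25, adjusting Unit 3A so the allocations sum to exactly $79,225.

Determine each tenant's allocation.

Floor area total: 14,219.
Unrounded shares: Unit 2C 995/14,219 × $79,225 = 5,543.91; Unit 3A 9,048/14,219 × $79,225 = 50,413.38; Unit 1B 2,203/14,219 × $79,225 = 12,274.61; Unit G1 1,973/14,219 × $79,225 = 10,993.10.
After rounding ($25): Unit 2C $5,550; Unit 3A $50,425; Unit 1B $12,275; Unit G1 $11,000. Sum = $79,250.
Difference $79,225 − $79,250 = −$25 applied to Unit 3A: Unit 3A becomes $50,400.

Unit 2C: $5,550 | Unit 3A: $50,400 | Unit 1B: $12,275 | Unit G1: $11,000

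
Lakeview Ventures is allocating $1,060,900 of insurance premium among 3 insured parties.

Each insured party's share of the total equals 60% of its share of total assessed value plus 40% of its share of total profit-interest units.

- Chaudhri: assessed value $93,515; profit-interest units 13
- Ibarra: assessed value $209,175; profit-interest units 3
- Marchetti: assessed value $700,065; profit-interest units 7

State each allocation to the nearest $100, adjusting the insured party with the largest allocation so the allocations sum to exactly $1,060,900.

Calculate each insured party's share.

Totals — assessed value 1,002,755, profit-interest units 23.
Combined weights (60% assessed value + 40% profit-interest units): Chaudhri 0.2820; Ibarra 0.1773; Marchetti 0.5406.
Pro-rata amounts: Chaudhri 299,218.15; Ibarra 188,133.74; Marchetti 573,548.11.
After rounding ($100): Chaudhri $299,200; Ibarra $188,100; Marchetti $573,500. Sum = $1,060,800.
Difference $1,060,900 − $1,060,800 = +$100 applied to largest allocation (Marchetti): Marchetti becomes $573,600.

Chaudhri: $299,200; Ibarra: $188,100; Marchetti: $573,600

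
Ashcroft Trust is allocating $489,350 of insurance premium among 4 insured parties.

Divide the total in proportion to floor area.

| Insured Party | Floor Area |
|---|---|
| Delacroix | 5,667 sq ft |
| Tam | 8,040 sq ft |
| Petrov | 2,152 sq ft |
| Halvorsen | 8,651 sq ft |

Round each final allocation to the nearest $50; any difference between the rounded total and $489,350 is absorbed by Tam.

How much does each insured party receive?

Total floor area = 24,510.
Proportional shares: Delacroix 5,667/24,510 × $489,350 = 113,143.47; Tam 8,040/24,510 × $489,350 = 160,521.18; Petrov 2,152/24,510 × $489,350 = 42,965.37; Halvorsen 8,651/24,510 × $489,350 = 172,719.99.
After rounding ($50): Delacroix $113,150; Tam $160,500; Petrov $42,950; Halvorsen $172,700. Sum = $489,300.
Difference $489,350 − $489,300 = +$50 applied to Tam: Tam becomes $160,550.

Delacroix: $113,150; Tam: $160,550; Petrov: $42,950; Halvorsen: $172,700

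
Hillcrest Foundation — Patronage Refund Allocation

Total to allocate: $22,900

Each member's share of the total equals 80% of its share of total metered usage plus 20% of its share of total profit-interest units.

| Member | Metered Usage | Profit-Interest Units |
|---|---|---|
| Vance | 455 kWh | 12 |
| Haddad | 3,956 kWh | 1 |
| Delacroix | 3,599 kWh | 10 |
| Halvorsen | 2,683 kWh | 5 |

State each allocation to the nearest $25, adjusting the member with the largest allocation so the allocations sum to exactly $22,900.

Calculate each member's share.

Vance: $2,750; Haddad: $6,950; Delacroix: $7,775; Halvorsen: $5,425

Metered usage total 10,693; profit-interest units total 28.
Composite weights (80% metered usage + 20% profit-interest units): Vance 0.1198; Haddad 0.3031; Delacroix 0.3407; Halvorsen 0.2364.
Raw shares: Vance 2,742.40; Haddad 6,941.27; Delacroix 7,801.77; Halvorsen 5,414.56.
Rounded to nearest $25: Vance $2,750; Haddad $6,950; Delacroix $7,800; Halvorsen $5,425. Sum = $22,925.
Difference $22,900 − $22,925 = −$25 applied to largest allocation (Delacroix): Delacroix becomes $7,775.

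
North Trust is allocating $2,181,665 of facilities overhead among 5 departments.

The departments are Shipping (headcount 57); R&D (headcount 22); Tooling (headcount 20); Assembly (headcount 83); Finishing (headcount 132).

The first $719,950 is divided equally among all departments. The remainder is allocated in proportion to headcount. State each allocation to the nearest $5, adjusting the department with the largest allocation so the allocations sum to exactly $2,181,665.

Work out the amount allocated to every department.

Equal tier: $719,950 ÷ 5 = $143,990 apiece.
Remainder $1,461,715 by headcount (total 314): Shipping 265,343.17 → $265,345; R&D 102,413.15 → $102,415; Tooling 93,102.87 → $93,105; Assembly 386,376.89 → $386,375; Finishing 614,478.92 → $614,480.
Rounding difference −$5 on remainder applied to Finishing.
Totals: Shipping $143,990 + $265,345 = $409,335; R&D $143,990 + $102,415 = $246,405; Tooling $143,990 + $93,105 = $237,095; Assembly $143,990 + $386,375 = $530,365; Finishing $143,990 + $614,475 = $758,465.

Shipping: $409,335; R&D: $246,405; Tooling: $237,095; Assembly: $530,365; Finishing: $758,465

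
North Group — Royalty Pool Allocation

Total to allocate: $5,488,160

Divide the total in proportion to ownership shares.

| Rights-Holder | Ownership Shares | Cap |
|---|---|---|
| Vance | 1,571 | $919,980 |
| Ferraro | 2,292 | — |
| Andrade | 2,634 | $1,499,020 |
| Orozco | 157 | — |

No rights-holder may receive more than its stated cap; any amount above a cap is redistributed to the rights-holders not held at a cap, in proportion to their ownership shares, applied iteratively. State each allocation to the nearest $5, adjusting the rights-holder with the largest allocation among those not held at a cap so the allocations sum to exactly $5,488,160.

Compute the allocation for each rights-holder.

Sum of ownership shares: 6,654.
Pro-rata shares before constraints: Vance 1,295,746.82; Ferraro 1,890,421.21; Andrade 2,172,499.77; Orozco 129,492.20.
Cap binds for Vance ($919,980), Andrade ($1,499,020); balance $3,069,160 reallocated over remaining ownership shares 2,449.
Redistributed shares: Ferraro 2,872,402.91 → $2,872,405; Orozco 196,757.09 → $196,755.

Vance: $919,980; Ferraro: $2,872,405; Andrade: $1,499,020; Orozco: $196,755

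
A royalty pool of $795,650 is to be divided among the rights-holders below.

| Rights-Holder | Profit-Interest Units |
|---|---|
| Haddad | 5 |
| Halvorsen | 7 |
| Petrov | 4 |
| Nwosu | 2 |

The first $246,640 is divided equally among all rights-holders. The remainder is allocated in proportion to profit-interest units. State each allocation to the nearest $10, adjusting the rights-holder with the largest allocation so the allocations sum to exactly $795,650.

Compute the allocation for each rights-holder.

Haddad: $214,160; Halvorsen: $275,170; Petrov: $183,660; Nwosu: $122,660

First tranche $246,640 split equally: $61,660 each.
Remainder $549,010 by profit-interest units (total 18): Haddad 152,502.78 → $152,500; Halvorsen 213,503.89 → $213,500; Petrov 122,002.22 → $122,000; Nwosu 61,001.11 → $61,000.
Rounding difference +$10 on remainder applied to Halvorsen.
Totals: Haddad $61,660 + $152,500 = $214,160; Halvorsen $61,660 + $213,510 = $275,170; Petrov $61,660 + $122,000 = $183,660; Nwosu $61,660 + $61,000 = $122,660.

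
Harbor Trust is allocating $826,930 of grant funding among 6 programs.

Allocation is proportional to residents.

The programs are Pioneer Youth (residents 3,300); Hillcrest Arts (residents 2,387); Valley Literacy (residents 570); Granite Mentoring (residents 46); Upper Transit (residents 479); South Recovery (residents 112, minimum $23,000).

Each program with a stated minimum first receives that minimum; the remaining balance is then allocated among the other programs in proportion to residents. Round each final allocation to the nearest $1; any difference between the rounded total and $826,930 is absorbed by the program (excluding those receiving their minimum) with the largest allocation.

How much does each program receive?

Pioneer Youth: $391,178; Hillcrest Arts: $282,952; Valley Literacy: $67,567; Granite Mentoring: $5,453; Upper Transit: $56,780; South Recovery: $23,000

Fund the minimums — South Recovery $23,000. Remaining pool $803,930.
Remaining pool split over remaining residents 6,782: Pioneer Youth 391,177.97 → $391,178; Hillcrest Arts 282,952.07 → $282,952; Valley Literacy 67,567.10 → $67,567; Granite Mentoring 5,452.78 → $5,453; Upper Transit 56,780.08 → $56,780.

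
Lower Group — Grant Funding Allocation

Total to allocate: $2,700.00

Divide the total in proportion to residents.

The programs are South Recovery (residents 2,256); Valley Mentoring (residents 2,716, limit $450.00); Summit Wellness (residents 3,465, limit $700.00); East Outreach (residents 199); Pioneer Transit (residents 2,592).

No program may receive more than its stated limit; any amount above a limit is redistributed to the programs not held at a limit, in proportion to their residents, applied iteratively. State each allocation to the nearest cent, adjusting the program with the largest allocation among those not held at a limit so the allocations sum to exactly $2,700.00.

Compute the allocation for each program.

South Recovery: $692.85 | Valley Mentoring: $450.00 | Summit Wellness: $700.00 | East Outreach: $61.12 | Pioneer Transit: $796.03

Combined residents = 11,228.
Unconstrained shares: South Recovery 542.5009; Valley Mentoring 653.1172; Summit Wellness 833.2294; East Outreach 47.8536; Pioneer Transit 623.2989.
Held at cap: Valley Mentoring ($450.00), Summit Wellness ($700.00); remaining pool $1,550.00 reallocated over remaining residents 5,047.
Shares after redistribution: South Recovery 692.8472 → $692.85; East Outreach 61.1155 → $61.12; Pioneer Transit 796.0372 → $796.04.
Rounding difference −$0.01 applied to Pioneer Transit → $796.03.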